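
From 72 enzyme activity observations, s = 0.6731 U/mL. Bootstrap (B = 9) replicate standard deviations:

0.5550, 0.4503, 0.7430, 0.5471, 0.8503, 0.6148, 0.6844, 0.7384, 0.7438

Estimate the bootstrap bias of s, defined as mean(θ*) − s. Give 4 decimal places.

bias = −0.0145

mean(θ*) = (0.5550 + 0.4503 + 0.7430 + 0.5471 + 0.8503 + 0.6148 + 0.6844 + 0.7384 + 0.7438) / 9 = 0.65857
bias = 0.65857 − 0.6731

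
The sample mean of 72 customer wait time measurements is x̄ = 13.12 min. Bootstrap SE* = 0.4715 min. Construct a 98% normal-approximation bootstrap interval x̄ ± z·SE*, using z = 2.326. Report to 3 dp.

Margin = 2.326 × 0.4715 = 1.0967
Interval: 13.12 ± 1.0967

(12.023, 14.217)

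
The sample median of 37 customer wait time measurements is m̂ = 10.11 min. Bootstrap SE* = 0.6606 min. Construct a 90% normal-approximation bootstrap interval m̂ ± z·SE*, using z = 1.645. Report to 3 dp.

(9.023, 11.197)

Margin = 1.645 × 0.6606 = 1.0867
Interval: 10.11 ± 1.0867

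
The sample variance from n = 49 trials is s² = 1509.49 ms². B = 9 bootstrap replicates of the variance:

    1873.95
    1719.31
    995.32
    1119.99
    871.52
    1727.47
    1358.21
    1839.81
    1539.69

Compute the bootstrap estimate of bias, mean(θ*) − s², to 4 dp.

bias = −60.0156

mean(θ*) = (1873.95 + 1719.31 + 995.32 + 1119.99 + 871.52 + 1727.47 + 1358.21 + 1839.81 + 1539.69) / 9 = 1449.47444
bias = 1449.47444 − 1509.49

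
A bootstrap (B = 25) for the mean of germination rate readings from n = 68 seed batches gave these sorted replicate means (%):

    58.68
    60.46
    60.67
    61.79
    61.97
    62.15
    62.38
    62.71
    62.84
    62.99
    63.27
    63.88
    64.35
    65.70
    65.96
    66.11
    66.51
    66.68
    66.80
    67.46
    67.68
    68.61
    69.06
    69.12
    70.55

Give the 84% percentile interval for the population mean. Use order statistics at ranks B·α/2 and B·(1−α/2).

α = 0.16; lower rank = 25 × 0.080 = 2; upper rank = 25 × 0.920 = 23.
The 2nd smallest replicate is 60.46; the 23rd is 69.06.

(60.46, 69.06)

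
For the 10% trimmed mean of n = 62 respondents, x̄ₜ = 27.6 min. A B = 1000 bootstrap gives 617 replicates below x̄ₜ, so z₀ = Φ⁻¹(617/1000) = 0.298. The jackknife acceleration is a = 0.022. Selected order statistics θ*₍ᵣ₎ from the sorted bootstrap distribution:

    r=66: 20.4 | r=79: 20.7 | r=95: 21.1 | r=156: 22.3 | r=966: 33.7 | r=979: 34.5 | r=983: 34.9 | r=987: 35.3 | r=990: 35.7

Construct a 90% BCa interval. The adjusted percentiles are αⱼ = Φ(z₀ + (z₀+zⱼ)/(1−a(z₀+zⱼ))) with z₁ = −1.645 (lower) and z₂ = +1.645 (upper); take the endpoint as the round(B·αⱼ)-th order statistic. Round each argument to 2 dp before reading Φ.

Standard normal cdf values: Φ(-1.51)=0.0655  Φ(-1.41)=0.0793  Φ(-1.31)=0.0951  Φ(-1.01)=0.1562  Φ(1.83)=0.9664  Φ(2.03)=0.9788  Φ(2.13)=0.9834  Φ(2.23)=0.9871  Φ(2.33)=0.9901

Lower: z₀ + z₁ = 0.298 + (-1.645) = -1.347; 1 − a(z₀+z₁) = 1 − (0.022)(-1.347) = 1.0296; argument = 0.298 + (-1.347)/1.0296 = -1.0102 → -1.01.
α₁ = Φ(-1.01) = 0.1562; rank = round(1000 × 0.1562) = 156; θ*₍156₎ = 22.3.
Upper: z₀ + z₂ = 1.943; 1 − a(z₀+z₂) = 0.9573; argument = 2.3278 → 2.33; α₂ = 0.9901; rank = 990; θ*₍990₎ = 35.7.

(22.3, 35.7)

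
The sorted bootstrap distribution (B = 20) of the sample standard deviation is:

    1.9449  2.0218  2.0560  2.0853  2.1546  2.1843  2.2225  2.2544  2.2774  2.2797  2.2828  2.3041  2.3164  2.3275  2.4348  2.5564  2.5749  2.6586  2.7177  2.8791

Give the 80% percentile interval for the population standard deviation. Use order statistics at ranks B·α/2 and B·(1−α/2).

(2.0218, 2.6586)

α = 0.20; lower rank = 20 × 0.100 = 2; upper rank = 20 × 0.900 = 18.
The 2nd smallest replicate is 2.0218; the 18th is 2.6586.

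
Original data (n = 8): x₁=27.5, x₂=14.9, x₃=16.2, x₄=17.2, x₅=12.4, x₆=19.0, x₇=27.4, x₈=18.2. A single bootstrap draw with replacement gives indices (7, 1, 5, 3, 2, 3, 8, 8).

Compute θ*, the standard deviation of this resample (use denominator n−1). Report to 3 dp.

θ* = 5.606

Resample values: 27.4, 27.5, 12.4, 16.2, 14.9, 16.2, 18.2, 18.2.
Mean = 18.8750; sum of squared deviations = 220.0150
s² = 220.0150 / 7 = 31.4307
s = √31.4307 = 5.606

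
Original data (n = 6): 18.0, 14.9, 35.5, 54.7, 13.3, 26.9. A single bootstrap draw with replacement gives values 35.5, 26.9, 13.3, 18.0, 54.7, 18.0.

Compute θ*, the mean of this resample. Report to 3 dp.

Mean = (35.5 + 26.9 + 13.3 + 18.0 + 54.7 + 18.0) / 6 = 166.40 / 6 = 27.733

θ* = 27.733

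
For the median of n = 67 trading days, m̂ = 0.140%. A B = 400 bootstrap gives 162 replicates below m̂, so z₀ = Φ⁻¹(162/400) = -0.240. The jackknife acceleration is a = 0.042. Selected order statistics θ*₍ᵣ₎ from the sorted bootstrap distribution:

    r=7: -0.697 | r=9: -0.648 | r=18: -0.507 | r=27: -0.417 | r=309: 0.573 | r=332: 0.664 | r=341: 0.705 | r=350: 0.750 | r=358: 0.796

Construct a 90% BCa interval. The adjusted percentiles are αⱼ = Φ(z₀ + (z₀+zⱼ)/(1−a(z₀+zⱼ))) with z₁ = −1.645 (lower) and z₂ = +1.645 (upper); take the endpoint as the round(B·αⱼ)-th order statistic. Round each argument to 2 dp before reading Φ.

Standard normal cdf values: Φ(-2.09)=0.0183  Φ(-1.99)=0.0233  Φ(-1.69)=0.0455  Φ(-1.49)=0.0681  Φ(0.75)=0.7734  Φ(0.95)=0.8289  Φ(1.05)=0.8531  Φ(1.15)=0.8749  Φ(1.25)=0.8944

(-0.648, 0.796)

Lower: z₀ + z₁ = -0.240 + (-1.645) = -1.885; 1 − a(z₀+z₁) = 1 − (0.042)(-1.885) = 1.0792; argument = -0.240 + (-1.885)/1.0792 = -1.9867 → -1.99.
α₁ = Φ(-1.99) = 0.0233; rank = round(400 × 0.0233) = 9; θ*₍9₎ = -0.648.
Upper: z₀ + z₂ = 1.405; 1 − a(z₀+z₂) = 0.9410; argument = 1.2531 → 1.25; α₂ = 0.8944; rank = 358; θ*₍358₎ = 0.796.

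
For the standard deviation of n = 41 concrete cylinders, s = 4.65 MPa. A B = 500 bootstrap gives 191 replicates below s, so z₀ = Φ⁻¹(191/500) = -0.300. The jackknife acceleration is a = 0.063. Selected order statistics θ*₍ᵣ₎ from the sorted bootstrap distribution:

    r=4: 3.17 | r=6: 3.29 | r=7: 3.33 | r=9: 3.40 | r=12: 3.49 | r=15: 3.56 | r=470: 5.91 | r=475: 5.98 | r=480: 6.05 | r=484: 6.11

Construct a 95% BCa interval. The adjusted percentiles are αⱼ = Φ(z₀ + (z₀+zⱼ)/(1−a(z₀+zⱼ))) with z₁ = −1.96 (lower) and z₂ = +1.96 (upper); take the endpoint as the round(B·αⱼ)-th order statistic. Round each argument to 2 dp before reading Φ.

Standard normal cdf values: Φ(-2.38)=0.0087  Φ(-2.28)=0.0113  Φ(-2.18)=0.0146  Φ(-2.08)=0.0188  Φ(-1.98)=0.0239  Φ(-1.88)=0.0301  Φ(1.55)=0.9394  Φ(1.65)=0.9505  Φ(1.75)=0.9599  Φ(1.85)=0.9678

(3.29, 5.91)

Lower: z₀ + z₁ = -0.300 + (-1.960) = -2.260; 1 − a(z₀+z₁) = 1 − (0.063)(-2.260) = 1.1424; argument = -0.300 + (-2.260)/1.1424 = -2.2783 → -2.28.
α₁ = Φ(-2.28) = 0.0113; rank = round(500 × 0.0113) = 6; θ*₍6₎ = 3.29.
Upper: z₀ + z₂ = 1.660; 1 − a(z₀+z₂) = 0.8954; argument = 1.5539 → 1.55; α₂ = 0.9394; rank = 470; θ*₍470₎ = 5.91.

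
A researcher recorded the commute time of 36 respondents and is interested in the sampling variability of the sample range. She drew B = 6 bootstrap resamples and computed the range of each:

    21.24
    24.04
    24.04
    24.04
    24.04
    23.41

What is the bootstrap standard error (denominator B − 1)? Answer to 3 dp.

Bootstrap SE is the standard deviation of the 6 replicate ranges.
Mean of replicates: (21.24 + 24.04 + 24.04 + 24.04 + 24.04 + 23.41) / 6 = 140.8100 / 6 = 23.4683
Sum of squared deviations: (−2.2283)² + (+0.5717)² + (+0.5717)² + (+0.5717)² + (+0.5717)² + (−0.0583)² = 6.2761
Variance = 6.2761 / 5 = 1.2552
SE* = √1.2552

SE* = 1.120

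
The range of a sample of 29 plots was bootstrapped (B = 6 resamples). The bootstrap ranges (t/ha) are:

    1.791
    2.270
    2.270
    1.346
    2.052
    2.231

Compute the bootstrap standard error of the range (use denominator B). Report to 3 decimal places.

SE* = 0.335

Bootstrap SE is the standard deviation of the 6 replicate ranges.
Mean of replicates: (1.791 + 2.270 + 2.270 + 1.346 + 2.052 + 2.231) / 6 = 11.9600 / 6 = 1.9933
Sum of squared deviations: (−0.2023)² + (+0.2767)² + (+0.2767)² + (−0.6473)² + (+0.0587)² + (+0.2377)² = 0.6730
Variance = 0.6730 / 6 = 0.1122
SE* = √0.1122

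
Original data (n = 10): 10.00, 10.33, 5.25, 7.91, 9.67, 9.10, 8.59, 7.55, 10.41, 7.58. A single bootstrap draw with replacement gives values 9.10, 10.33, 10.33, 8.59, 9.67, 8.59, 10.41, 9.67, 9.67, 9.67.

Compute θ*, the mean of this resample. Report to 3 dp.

Mean = (9.10 + 10.33 + 10.33 + 8.59 + 9.67 + 8.59 + 10.41 + 9.67 + 9.67 + 9.67) / 10 = 96.030 / 10 = 9.603

θ* = 9.603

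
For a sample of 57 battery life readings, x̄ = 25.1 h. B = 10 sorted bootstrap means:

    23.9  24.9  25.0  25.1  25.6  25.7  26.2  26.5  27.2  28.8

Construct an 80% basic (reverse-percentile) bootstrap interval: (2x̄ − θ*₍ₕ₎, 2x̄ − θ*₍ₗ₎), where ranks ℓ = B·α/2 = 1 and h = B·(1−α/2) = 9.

Percentile endpoints at ranks 1 and 9: θ*₍1₎ = 23.9, θ*₍9₎ = 27.2.
Basic interval reflects these around x̄:
  lower = 2 × 25.1 − 27.2 = 23.0
  upper = 2 × 25.1 − 23.9 = 26.3

(23.0, 26.3)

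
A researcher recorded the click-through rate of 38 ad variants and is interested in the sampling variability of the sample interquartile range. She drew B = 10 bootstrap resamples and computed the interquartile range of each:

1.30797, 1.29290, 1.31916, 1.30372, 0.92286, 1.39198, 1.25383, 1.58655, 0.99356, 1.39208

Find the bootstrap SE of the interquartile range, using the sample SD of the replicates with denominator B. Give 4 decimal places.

Bootstrap SE is the standard deviation of the 10 replicate interquartile ranges.
Mean of replicates: (1.30797 + 1.29290 + 1.31916 + 1.30372 + 0.92286 + 1.39198 + 1.25383 + 1.58655 + 0.99356 + 1.39208) / 10 = 12.764610 / 10 = 1.276461
Sum of squared deviations: (+0.031509)² + (+0.016439)² + (+0.042699)² + (+0.027259)² + (−0.353601)² + (+0.115519)² + (−0.022631)² + (+0.310089)² + (−0.282901)² + (+0.115619)² = 0.332276
Variance = 0.332276 / 10 = 0.033228
SE* = √0.033228

SE* = 0.1823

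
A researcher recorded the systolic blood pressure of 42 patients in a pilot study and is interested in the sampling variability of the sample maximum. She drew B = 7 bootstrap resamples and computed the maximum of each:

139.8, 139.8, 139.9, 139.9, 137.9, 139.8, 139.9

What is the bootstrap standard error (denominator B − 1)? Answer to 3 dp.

SE* = 0.739

Bootstrap SE is the standard deviation of the 7 replicate maximums.
Mean of replicates: (139.8 + 139.8 + 139.9 + 139.9 + 137.9 + 139.8 + 139.9) / 7 = 977.0000 / 7 = 139.5714
Sum of squared deviations: (+0.2286)² + (+0.2286)² + (+0.3286)² + (+0.3286)² + (−1.6714)² + (+0.2286)² + (+0.3286)² = 3.2743
Variance = 3.2743 / 6 = 0.5457
SE* = √0.5457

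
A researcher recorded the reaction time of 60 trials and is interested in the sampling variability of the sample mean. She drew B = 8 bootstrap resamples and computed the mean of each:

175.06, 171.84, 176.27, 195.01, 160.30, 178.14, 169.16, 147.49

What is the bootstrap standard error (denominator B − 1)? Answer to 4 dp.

SE* = 13.8334

Bootstrap SE is the standard deviation of the 8 replicate means.
Mean of replicates: (175.06 + 171.84 + 176.27 + 195.01 + 160.30 + 178.14 + 169.16 + 147.49) / 8 = 1373.27000 / 8 = 171.65875
Sum of squared deviations: (+3.40125)² + (+0.18125)² + (+4.61125)² + (+23.35125)² + (−11.35875)² + (+6.48125)² + (−2.49875)² + (−24.16875)² = 1339.54589
Variance = 1339.54589 / 7 = 191.36370
SE* = √191.36370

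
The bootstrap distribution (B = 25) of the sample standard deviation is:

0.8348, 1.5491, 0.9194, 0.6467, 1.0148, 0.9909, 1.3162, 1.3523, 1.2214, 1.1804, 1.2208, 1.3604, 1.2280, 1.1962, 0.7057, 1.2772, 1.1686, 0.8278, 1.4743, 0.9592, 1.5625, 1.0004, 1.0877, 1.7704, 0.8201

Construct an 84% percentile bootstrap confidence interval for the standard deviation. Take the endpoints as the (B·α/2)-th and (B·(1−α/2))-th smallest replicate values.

Sorted replicates: 0.6467, 0.7057, 0.8201, 0.8278, 0.8348, 0.9194, 0.9592, 0.9909, 1.0004, 1.0148, 1.0877, 1.1686, 1.1804, 1.1962, 1.2208, 1.2214, 1.2280, 1.2772, 1.3162, 1.3523, 1.3604, 1.4743, 1.5491, 1.5625, 1.7704
α = 0.16; lower rank = 25 × 0.080 = 2; upper rank = 25 × 0.920 = 23.
The 2nd smallest replicate is 0.7057; the 23rd is 1.5491.

(0.7057, 1.5491)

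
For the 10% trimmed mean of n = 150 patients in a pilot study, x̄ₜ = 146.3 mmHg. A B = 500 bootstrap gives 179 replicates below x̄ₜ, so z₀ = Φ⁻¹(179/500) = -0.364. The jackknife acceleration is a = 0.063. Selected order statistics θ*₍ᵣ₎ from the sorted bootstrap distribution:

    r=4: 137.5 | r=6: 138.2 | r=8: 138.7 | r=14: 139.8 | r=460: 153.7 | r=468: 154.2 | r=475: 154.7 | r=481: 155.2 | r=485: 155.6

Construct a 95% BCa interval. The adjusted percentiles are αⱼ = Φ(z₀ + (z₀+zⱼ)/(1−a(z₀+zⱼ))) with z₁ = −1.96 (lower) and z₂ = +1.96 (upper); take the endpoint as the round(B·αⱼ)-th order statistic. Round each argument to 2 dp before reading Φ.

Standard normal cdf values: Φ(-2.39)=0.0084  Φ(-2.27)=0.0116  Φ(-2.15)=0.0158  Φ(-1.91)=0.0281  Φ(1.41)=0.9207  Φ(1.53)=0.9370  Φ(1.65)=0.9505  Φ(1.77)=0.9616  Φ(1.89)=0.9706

Lower: z₀ + z₁ = -0.364 + (-1.960) = -2.324; 1 − a(z₀+z₁) = 1 − (0.063)(-2.324) = 1.1464; argument = -0.364 + (-2.324)/1.1464 = -2.3912 → -2.39.
α₁ = Φ(-2.39) = 0.0084; rank = round(500 × 0.0084) = 4; θ*₍4₎ = 137.5.
Upper: z₀ + z₂ = 1.596; 1 − a(z₀+z₂) = 0.8995; argument = 1.4104 → 1.41; α₂ = 0.9207; rank = 460; θ*₍460₎ = 153.7.

(137.5, 153.7)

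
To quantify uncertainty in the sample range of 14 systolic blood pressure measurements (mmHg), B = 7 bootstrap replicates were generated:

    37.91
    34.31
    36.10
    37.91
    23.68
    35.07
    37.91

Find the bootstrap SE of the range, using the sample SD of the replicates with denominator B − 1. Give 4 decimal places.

SE* = 5.0761

Bootstrap SE is the standard deviation of the 7 replicate ranges.
Mean of replicates: (37.91 + 34.31 + 36.10 + 37.91 + 23.68 + 35.07 + 37.91) / 7 = 242.89000 / 7 = 34.69857
Sum of squared deviations: (+3.21143)² + (−0.38857)² + (+1.40143)² + (+3.21143)² + (−11.01857)² + (+0.37143)² + (+3.21143)² = 154.60169
Variance = 154.60169 / 6 = 25.76695
SE* = √25.76695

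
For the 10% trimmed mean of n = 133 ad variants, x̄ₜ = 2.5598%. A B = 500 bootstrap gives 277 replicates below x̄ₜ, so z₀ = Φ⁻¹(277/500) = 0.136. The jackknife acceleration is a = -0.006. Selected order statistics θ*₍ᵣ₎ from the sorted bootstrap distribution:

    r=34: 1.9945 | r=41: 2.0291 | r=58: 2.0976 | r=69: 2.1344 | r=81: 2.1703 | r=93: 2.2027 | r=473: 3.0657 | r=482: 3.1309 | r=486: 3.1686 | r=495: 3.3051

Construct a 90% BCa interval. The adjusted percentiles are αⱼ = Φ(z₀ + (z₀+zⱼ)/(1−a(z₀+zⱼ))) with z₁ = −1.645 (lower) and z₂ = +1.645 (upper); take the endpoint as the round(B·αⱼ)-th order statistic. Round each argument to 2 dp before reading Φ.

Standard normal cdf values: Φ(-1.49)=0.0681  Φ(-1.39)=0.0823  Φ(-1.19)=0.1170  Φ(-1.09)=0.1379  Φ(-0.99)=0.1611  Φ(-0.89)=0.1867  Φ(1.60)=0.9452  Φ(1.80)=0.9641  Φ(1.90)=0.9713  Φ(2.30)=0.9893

Lower: z₀ + z₁ = 0.136 + (-1.645) = -1.509; 1 − a(z₀+z₁) = 1 − (-0.006)(-1.509) = 0.9909; argument = 0.136 + (-1.509)/0.9909 = -1.3868 → -1.39.
α₁ = Φ(-1.39) = 0.0823; rank = round(500 × 0.0823) = 41; θ*₍41₎ = 2.0291.
Upper: z₀ + z₂ = 1.781; 1 − a(z₀+z₂) = 1.0107; argument = 1.8982 → 1.90; α₂ = 0.9713; rank = 486; θ*₍486₎ = 3.1686.

(2.0291, 3.1686)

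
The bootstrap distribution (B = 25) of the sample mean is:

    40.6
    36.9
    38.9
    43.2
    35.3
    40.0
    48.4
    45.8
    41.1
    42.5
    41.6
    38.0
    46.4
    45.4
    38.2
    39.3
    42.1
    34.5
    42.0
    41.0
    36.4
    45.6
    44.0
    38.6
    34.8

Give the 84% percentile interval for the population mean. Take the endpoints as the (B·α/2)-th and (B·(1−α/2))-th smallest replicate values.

Sorted replicates: 34.5, 34.8, 35.3, 36.4, 36.9, 38.0, 38.2, 38.6, 38.9, 39.3, 40.0, 40.6, 41.0, 41.1, 41.6, 42.0, 42.1, 42.5, 43.2, 44.0, 45.4, 45.6, 45.8, 46.4, 48.4
α = 0.16; lower rank = 25 × 0.080 = 2; upper rank = 25 × 0.920 = 23.
The 2nd smallest replicate is 34.8; the 23rd is 45.8.

(34.8, 45.8)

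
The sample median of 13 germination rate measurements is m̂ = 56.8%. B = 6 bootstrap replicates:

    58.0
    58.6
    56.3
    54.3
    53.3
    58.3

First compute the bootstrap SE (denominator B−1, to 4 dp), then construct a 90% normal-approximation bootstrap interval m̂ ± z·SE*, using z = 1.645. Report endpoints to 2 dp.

Mean of replicates = 56.4667; sum of squared deviations = 25.0133; SE* = √(25.0133/5) = 2.2367
Margin = 1.645 × 2.2367 = 3.679
Interval: 56.8 ± 3.679

(53.12, 60.48)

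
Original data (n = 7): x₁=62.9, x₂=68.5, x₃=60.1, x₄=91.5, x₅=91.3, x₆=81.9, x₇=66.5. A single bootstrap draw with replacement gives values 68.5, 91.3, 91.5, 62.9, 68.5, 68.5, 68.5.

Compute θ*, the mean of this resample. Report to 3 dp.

Mean = (68.5 + 91.3 + 91.5 + 62.9 + 68.5 + 68.5 + 68.5) / 7 = 519.70 / 7 = 74.243

θ* = 74.243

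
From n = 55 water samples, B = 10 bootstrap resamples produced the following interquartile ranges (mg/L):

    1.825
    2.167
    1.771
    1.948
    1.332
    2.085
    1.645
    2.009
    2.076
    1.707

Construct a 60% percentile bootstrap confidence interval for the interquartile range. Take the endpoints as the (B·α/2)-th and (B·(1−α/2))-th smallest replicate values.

Sorted replicates: 1.332, 1.645, 1.707, 1.771, 1.825, 1.948, 2.009, 2.076, 2.085, 2.167
α = 0.40; lower rank = 10 × 0.200 = 2; upper rank = 10 × 0.800 = 8.
The 2nd smallest replicate is 1.645; the 8th is 2.076.

(1.645, 2.076)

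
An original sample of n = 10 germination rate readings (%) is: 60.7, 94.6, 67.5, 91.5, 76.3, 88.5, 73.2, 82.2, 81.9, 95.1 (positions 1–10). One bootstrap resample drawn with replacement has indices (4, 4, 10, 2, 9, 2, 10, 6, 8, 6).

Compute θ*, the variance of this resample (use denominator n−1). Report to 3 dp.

Resample values: 91.5, 91.5, 95.1, 94.6, 81.9, 94.6, 95.1, 88.5, 82.2, 88.5.
Mean = 90.3500; sum of squared deviations = 228.5650
s² = 228.5650 / 9 = 25.3961

θ* = 25.396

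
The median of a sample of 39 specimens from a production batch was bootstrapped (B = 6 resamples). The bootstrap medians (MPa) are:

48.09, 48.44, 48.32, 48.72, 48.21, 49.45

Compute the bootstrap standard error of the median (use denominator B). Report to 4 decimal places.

SE* = 0.4528

Bootstrap SE is the standard deviation of the 6 replicate medians.
Mean of replicates: (48.09 + 48.44 + 48.32 + 48.72 + 48.21 + 49.45) / 6 = 291.23000 / 6 = 48.53833
Sum of squared deviations: (−0.44833)² + (−0.09833)² + (−0.21833)² + (+0.18167)² + (−0.32833)² + (+0.91167)² = 1.23028
Variance = 1.23028 / 6 = 0.20505
SE* = √0.20505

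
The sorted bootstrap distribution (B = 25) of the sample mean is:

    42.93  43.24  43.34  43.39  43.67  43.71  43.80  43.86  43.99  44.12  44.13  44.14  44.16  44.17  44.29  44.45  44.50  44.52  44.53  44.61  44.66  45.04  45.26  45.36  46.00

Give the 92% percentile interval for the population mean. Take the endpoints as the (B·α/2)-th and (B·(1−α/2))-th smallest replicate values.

(42.93, 45.36)

α = 0.08; lower rank = 25 × 0.040 = 1; upper rank = 25 × 0.960 = 24.
The 1st smallest replicate is 42.93; the 24th is 45.36.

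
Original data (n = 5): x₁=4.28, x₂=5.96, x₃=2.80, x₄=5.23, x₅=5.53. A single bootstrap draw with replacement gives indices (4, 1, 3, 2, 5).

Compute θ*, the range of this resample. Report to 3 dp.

θ* = 3.160

Resample values: 5.23, 4.28, 2.80, 5.96, 5.53.
Range = 5.96 − 2.80 = 3.160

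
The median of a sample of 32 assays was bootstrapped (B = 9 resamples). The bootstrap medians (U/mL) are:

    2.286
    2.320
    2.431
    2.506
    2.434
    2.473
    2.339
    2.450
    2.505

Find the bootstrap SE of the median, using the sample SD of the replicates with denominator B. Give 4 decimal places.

SE* = 0.0768

Bootstrap SE is the standard deviation of the 9 replicate medians.
Mean of replicates: (2.286 + 2.320 + 2.431 + 2.506 + 2.434 + 2.473 + 2.339 + 2.450 + 2.505) / 9 = 21.744000 / 9 = 2.416000
Sum of squared deviations: (−0.130000)² + (−0.096000)² + (+0.015000)² + (+0.090000)² + (+0.018000)² + (+0.057000)² + (−0.077000)² + (+0.034000)² + (+0.089000)² = 0.053020
Variance = 0.053020 / 9 = 0.005891
SE* = √0.005891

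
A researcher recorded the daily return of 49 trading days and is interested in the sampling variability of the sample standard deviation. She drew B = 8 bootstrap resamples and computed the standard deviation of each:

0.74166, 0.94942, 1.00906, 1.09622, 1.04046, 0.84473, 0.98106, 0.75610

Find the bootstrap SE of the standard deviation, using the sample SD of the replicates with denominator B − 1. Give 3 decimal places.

SE* = 0.132

Bootstrap SE is the standard deviation of the 8 replicate standard deviations.
Mean of replicates: (0.74166 + 0.94942 + 1.00906 + 1.09622 + 1.04046 + 0.84473 + 0.98106 + 0.75610) / 8 = 7.418710 / 8 = 0.927339
Sum of squared deviations: (−0.185679)² + (+0.022081)² + (+0.081721)² + (+0.168881)² + (+0.113121)² + (−0.082609)² + (+0.053721)² + (−0.171239)² = 0.121993
Variance = 0.121993 / 7 = 0.017428
SE* = √0.017428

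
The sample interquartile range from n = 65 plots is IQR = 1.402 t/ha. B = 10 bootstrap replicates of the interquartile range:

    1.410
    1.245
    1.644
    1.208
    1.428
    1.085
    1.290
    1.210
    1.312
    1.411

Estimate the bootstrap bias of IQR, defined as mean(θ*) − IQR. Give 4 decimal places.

mean(θ*) = (1.410 + 1.245 + 1.644 + 1.208 + 1.428 + 1.085 + 1.290 + 1.210 + 1.312 + 1.411) / 10 = 1.32430
bias = 1.32430 − 1.402

bias = −0.0777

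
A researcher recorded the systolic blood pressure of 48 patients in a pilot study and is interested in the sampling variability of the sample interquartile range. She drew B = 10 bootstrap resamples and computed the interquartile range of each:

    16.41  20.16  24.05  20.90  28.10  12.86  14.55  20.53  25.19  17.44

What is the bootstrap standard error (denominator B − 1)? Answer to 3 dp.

SE* = 4.833

Bootstrap SE is the standard deviation of the 10 replicate interquartile ranges.
Mean of replicates: (16.41 + 20.16 + 24.05 + 20.90 + 28.10 + 12.86 + 14.55 + 20.53 + 25.19 + 17.44) / 10 = 200.1900 / 10 = 20.0190
Sum of squared deviations: (−3.6090)² + (+0.1410)² + (+4.0310)² + (+0.8810)² + (+8.0810)² + (−7.1590)² + (−5.4690)² + (+0.5110)² + (+5.1710)² + (−2.5790)² = 210.1853
Variance = 210.1853 / 9 = 23.3539
SE* = √23.3539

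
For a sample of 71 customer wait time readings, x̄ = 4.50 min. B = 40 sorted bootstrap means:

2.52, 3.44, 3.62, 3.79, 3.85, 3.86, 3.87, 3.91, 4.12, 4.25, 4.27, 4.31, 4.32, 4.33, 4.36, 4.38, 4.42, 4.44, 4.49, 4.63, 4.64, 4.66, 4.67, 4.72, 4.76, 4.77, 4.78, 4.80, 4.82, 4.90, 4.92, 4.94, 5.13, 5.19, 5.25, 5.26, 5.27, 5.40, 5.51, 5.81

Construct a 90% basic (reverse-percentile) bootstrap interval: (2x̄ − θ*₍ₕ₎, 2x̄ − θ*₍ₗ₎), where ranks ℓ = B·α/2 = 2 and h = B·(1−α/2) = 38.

(3.60, 5.56)

Percentile endpoints at ranks 2 and 38: θ*₍2₎ = 3.44, θ*₍38₎ = 5.40.
Basic interval reflects these around x̄:
  lower = 2 × 4.50 − 5.40 = 3.60
  upper = 2 × 4.50 − 3.44 = 5.56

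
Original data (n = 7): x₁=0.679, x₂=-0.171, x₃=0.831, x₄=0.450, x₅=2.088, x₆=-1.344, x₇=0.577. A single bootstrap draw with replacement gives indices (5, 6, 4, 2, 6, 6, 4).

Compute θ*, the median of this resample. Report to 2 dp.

Resample values: 2.088, -1.344, 0.450, -0.171, -1.344, -1.344, 0.450.
Sorted: -1.344, -1.344, -1.344, -0.171, 0.450, 0.450, 2.088
Median = middle value = -0.17

θ* = -0.17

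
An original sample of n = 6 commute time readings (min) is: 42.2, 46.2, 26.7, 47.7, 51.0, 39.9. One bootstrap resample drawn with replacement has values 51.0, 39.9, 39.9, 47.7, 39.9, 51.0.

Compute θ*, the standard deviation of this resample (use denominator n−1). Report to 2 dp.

θ* = 5.61

Mean = 44.9000; sum of squared deviations = 157.2600
s² = 157.2600 / 5 = 31.4520
s = √31.4520 = 5.61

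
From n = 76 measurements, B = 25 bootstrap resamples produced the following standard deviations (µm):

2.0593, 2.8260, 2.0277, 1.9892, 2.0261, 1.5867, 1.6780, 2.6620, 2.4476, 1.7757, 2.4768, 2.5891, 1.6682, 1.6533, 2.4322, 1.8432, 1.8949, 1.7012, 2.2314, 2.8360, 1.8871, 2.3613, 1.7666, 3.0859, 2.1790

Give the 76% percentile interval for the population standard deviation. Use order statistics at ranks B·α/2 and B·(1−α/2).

(1.6682, 2.6620)

Sorted replicates: 1.5867, 1.6533, 1.6682, 1.6780, 1.7012, 1.7666, 1.7757, 1.8432, 1.8871, 1.8949, 1.9892, 2.0261, 2.0277, 2.0593, 2.1790, 2.2314, 2.3613, 2.4322, 2.4476, 2.4768, 2.5891, 2.6620, 2.8260, 2.8360, 3.0859
α = 0.24; lower rank = 25 × 0.120 = 3; upper rank = 25 × 0.880 = 22.
The 3rd smallest replicate is 1.6682; the 22nd is 2.6620.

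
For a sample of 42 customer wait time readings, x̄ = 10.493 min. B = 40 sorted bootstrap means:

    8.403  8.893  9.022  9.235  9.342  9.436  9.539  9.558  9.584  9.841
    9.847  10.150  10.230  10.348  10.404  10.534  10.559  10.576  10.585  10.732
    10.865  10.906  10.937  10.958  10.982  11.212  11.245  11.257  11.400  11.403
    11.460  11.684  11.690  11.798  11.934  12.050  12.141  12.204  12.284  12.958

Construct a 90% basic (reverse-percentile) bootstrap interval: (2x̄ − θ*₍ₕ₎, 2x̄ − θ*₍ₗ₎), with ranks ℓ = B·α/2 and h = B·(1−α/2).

(8.782, 12.093)

Percentile endpoints at ranks 2 and 38: θ*₍2₎ = 8.893, θ*₍38₎ = 12.204.
Basic interval reflects these around x̄:
  lower = 2 × 10.493 − 12.204 = 8.782
  upper = 2 × 10.493 − 8.893 = 12.093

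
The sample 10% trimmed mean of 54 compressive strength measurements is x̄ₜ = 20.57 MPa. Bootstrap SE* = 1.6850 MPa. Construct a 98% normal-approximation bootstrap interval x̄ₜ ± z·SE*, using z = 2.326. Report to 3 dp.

(16.651, 24.489)

Margin = 2.326 × 1.6850 = 3.9193
Interval: 20.57 ± 3.9193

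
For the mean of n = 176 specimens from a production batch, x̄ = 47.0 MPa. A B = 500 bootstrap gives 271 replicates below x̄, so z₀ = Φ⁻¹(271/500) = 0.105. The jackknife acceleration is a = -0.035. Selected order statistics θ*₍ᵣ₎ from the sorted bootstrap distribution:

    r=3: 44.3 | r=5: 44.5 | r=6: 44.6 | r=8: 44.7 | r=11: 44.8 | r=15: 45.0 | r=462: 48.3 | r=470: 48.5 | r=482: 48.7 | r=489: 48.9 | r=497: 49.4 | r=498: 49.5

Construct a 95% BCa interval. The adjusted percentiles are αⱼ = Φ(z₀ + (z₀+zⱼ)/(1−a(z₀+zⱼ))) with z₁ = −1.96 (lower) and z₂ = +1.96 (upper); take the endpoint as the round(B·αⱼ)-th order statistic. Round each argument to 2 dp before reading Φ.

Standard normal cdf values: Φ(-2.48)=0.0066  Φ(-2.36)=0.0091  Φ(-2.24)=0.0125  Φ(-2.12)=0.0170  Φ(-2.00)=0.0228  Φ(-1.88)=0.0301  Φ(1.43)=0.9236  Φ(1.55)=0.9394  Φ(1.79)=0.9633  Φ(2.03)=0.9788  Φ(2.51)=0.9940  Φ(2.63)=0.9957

(45.0, 48.9)

Lower: z₀ + z₁ = 0.105 + (-1.960) = -1.855; 1 − a(z₀+z₁) = 1 − (-0.035)(-1.855) = 0.9351; argument = 0.105 + (-1.855)/0.9351 = -1.8788 → -1.88.
α₁ = Φ(-1.88) = 0.0301; rank = round(500 × 0.0301) = 15; θ*₍15₎ = 45.0.
Upper: z₀ + z₂ = 2.065; 1 − a(z₀+z₂) = 1.0723; argument = 2.0308 → 2.03; α₂ = 0.9788; rank = 489; θ*₍489₎ = 48.9.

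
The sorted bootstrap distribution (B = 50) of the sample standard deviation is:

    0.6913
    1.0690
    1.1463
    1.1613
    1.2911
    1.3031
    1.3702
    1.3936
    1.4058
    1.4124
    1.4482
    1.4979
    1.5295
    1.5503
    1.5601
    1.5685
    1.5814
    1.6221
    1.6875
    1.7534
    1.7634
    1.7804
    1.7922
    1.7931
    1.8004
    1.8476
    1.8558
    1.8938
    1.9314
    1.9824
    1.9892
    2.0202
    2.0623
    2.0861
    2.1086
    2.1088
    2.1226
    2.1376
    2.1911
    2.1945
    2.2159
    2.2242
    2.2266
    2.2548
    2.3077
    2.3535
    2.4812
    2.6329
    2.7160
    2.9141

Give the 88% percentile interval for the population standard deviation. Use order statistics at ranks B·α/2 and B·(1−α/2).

(1.1463, 2.4812)

α = 0.12; lower rank = 50 × 0.060 = 3; upper rank = 50 × 0.940 = 47.
The 3rd smallest replicate is 1.1463; the 47th is 2.4812.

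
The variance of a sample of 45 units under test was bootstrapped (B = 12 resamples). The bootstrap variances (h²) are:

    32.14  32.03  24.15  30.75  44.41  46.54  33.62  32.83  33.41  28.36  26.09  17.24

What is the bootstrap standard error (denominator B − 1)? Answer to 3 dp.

Bootstrap SE is the standard deviation of the 12 replicate variances.
Mean of replicates: (32.14 + 32.03 + 24.15 + 30.75 + 44.41 + 46.54 + 33.62 + 32.83 + 33.41 + 28.36 + 26.09 + 17.24) / 12 = 381.5700 / 12 = 31.7975
Sum of squared deviations: (+0.3425)² + (+0.2325)² + (−7.6475)² + (−1.0475)² + (+12.6125)² + (+14.7425)² + (+1.8225)² + (+1.0325)² + (+1.6125)² + (−3.4375)² + (−5.7075)² + (−14.5575)² = 699.4698
Variance = 699.4698 / 11 = 63.5882
SE* = √63.5882

SE* = 7.974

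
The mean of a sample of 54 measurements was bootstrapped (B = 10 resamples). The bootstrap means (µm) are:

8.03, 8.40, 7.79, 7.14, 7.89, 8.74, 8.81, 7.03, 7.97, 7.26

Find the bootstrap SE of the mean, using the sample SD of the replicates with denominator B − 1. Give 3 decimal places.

SE* = 0.629

Bootstrap SE is the standard deviation of the 10 replicate means.
Mean of replicates: (8.03 + 8.40 + 7.79 + 7.14 + 7.89 + 8.74 + 8.81 + 7.03 + 7.97 + 7.26) / 10 = 79.0600 / 10 = 7.9060
Sum of squared deviations: (+0.1240)² + (+0.4940)² + (−0.1160)² + (−0.7660)² + (−0.0160)² + (+0.8340)² + (+0.9040)² + (−0.8760)² + (+0.0640)² + (−0.6460)² = 3.5614
Variance = 3.5614 / 9 = 0.3957
SE* = √0.3957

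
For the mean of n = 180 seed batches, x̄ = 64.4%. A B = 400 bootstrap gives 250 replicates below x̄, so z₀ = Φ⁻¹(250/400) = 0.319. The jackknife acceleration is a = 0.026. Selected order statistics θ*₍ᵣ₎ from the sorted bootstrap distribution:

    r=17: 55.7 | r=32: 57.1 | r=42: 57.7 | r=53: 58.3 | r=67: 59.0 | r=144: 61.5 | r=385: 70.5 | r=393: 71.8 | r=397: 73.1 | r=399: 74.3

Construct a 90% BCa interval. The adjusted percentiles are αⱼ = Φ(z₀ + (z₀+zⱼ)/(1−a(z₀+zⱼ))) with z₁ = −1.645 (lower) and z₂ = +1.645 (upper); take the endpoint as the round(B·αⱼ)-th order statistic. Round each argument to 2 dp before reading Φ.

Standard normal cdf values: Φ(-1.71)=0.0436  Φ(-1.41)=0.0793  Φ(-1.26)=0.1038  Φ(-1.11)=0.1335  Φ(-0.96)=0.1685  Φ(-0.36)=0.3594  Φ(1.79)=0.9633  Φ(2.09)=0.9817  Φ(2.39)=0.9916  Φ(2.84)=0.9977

Lower: z₀ + z₁ = 0.319 + (-1.645) = -1.326; 1 − a(z₀+z₁) = 1 − (0.026)(-1.326) = 1.0345; argument = 0.319 + (-1.326)/1.0345 = -0.9628 → -0.96.
α₁ = Φ(-0.96) = 0.1685; rank = round(400 × 0.1685) = 67; θ*₍67₎ = 59.0.
Upper: z₀ + z₂ = 1.964; 1 − a(z₀+z₂) = 0.9489; argument = 2.3887 → 2.39; α₂ = 0.9916; rank = 397; θ*₍397₎ = 73.1.

(59.0, 73.1)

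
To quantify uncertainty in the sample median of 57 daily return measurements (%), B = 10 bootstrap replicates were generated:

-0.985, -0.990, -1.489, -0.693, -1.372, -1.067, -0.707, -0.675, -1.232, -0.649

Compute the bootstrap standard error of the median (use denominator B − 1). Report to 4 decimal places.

SE* = 0.3061

Bootstrap SE is the standard deviation of the 10 replicate medians.
Mean of replicates: ((-0.985) + (-0.990) + (-1.489) + (-0.693) + (-1.372) + (-1.067) + (-0.707) + (-0.675) + (-1.232) + (-0.649)) / 10 = -9.85900 / 10 = -0.98590
Sum of squared deviations: (+0.00090)² + (−0.00410)² + (−0.50310)² + (+0.29290)² + (−0.38610)² + (−0.08110)² + (+0.27890)² + (+0.31090)² + (−0.24610)² + (+0.33690)² = 0.84308
Variance = 0.84308 / 9 = 0.09368
SE* = √0.09368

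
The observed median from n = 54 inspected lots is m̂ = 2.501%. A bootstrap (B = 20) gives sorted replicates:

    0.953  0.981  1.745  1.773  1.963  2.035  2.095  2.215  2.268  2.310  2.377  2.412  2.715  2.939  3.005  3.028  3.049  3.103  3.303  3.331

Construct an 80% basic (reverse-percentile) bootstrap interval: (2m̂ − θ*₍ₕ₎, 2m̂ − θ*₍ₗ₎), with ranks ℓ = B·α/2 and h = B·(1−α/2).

(1.899, 4.021)

Percentile endpoints at ranks 2 and 18: θ*₍2₎ = 0.981, θ*₍18₎ = 3.103.
Basic interval reflects these around m̂:
  lower = 2 × 2.501 − 3.103 = 1.899
  upper = 2 × 2.501 − 0.981 = 4.021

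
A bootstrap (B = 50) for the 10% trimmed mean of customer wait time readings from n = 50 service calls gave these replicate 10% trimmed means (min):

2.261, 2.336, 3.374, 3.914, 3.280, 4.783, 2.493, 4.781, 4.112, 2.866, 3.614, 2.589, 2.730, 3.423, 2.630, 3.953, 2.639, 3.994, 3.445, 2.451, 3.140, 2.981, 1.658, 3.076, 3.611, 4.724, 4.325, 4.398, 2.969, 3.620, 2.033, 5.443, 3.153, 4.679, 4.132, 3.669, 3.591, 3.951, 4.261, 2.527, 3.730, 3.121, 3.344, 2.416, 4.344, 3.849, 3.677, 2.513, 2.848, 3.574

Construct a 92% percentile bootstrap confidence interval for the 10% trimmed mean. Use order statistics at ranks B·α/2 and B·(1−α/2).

Sorted replicates: 1.658, 2.033, 2.261, 2.336, 2.416, 2.451, 2.493, 2.513, 2.527, 2.589, 2.630, 2.639, 2.730, 2.848, 2.866, 2.969, 2.981, 3.076, 3.121, 3.140, 3.153, 3.280, 3.344, 3.374, 3.423, 3.445, 3.574, 3.591, 3.611, 3.614, 3.620, 3.669, 3.677, 3.730, 3.849, 3.914, 3.951, 3.953, 3.994, 4.112, 4.132, 4.261, 4.325, 4.344, 4.398, 4.679, 4.724, 4.781, 4.783, 5.443
α = 0.08; lower rank = 50 × 0.040 = 2; upper rank = 50 × 0.960 = 48.
The 2nd smallest replicate is 2.033; the 48th is 4.781.

(2.033, 4.781)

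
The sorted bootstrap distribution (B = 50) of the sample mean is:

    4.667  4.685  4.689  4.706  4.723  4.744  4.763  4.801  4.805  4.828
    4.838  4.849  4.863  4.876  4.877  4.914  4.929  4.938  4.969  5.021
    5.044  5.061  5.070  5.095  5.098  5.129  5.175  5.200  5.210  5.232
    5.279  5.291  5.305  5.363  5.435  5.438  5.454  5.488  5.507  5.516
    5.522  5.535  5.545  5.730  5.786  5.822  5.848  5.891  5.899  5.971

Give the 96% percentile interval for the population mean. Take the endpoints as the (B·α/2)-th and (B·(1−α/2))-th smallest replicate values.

α = 0.04; lower rank = 50 × 0.020 = 1; upper rank = 50 × 0.980 = 49.
The 1st smallest replicate is 4.667; the 49th is 5.899.

(4.667, 5.899)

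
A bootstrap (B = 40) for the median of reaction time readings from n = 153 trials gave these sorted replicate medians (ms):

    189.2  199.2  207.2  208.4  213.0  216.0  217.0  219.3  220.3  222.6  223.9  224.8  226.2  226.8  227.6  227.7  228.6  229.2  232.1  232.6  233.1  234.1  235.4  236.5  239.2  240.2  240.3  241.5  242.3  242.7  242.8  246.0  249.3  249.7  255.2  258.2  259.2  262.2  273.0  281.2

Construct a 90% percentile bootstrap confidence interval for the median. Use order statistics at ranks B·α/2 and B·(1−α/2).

(199.2, 262.2)

α = 0.10; lower rank = 40 × 0.050 = 2; upper rank = 40 × 0.950 = 38.
The 2nd smallest replicate is 199.2; the 38th is 262.2.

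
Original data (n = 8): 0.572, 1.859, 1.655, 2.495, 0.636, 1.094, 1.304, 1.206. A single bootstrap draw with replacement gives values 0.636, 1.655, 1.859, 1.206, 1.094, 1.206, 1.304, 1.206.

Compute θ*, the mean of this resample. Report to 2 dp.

θ* = 1.27

Mean = (0.636 + 1.655 + 1.859 + 1.206 + 1.094 + 1.206 + 1.304 + 1.206) / 8 = 10.1660 / 8 = 1.27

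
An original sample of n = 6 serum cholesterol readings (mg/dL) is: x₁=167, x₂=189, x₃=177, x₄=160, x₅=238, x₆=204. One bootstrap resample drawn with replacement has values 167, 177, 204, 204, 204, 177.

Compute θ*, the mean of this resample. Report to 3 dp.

Mean = (167 + 177 + 204 + 204 + 204 + 177) / 6 = 1133.0 / 6 = 188.833

θ* = 188.833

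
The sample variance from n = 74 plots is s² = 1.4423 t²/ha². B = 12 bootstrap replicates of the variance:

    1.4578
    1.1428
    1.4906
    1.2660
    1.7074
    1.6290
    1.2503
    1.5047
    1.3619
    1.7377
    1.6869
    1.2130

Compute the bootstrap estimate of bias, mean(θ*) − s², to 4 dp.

mean(θ*) = (1.4578 + 1.1428 + 1.4906 + 1.2660 + 1.7074 + 1.6290 + 1.2503 + 1.5047 + 1.3619 + 1.7377 + 1.6869 + 1.2130) / 12 = 1.45401
bias = 1.45401 − 1.4423

bias = +0.0117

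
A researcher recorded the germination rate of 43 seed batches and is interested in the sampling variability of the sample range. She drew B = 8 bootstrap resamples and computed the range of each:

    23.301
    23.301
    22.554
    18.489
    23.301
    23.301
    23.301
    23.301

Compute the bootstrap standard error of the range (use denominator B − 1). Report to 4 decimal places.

SE* = 1.6840

Bootstrap SE is the standard deviation of the 8 replicate ranges.
Mean of replicates: (23.301 + 23.301 + 22.554 + 18.489 + 23.301 + 23.301 + 23.301 + 23.301) / 8 = 180.84900 / 8 = 22.60612
Sum of squared deviations: (+0.69487)² + (+0.69487)² + (−0.05213)² + (−4.11712)² + (+0.69487)² + (+0.69487)² + (+0.69487)² + (+0.69487)² = 19.85054
Variance = 19.85054 / 7 = 2.83579
SE* = √2.83579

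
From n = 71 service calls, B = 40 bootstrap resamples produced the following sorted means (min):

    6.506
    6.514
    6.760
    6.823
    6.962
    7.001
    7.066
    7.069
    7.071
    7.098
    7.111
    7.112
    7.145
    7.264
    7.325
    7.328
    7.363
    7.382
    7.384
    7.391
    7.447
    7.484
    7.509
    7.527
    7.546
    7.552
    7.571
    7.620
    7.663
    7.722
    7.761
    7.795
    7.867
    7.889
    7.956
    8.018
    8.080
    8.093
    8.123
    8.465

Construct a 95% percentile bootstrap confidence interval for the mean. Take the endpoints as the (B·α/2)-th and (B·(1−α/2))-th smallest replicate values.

(6.506, 8.123)

α = 0.05; lower rank = 40 × 0.025 = 1; upper rank = 40 × 0.975 = 39.
The 1st smallest replicate is 6.506; the 39th is 8.123.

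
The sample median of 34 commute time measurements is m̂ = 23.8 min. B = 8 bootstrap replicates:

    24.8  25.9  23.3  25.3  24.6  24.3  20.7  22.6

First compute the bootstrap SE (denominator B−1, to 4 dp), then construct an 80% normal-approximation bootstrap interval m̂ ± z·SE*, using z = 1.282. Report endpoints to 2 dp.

(21.65, 25.95)

Mean of replicates = 23.9375; sum of squared deviations = 19.6988; SE* = √(19.6988/7) = 1.6775
Margin = 1.282 × 1.6775 = 2.151
Interval: 23.8 ± 2.151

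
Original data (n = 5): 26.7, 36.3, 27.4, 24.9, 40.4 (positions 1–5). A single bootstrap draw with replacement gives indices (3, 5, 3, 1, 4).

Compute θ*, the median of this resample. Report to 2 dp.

Resample values: 27.4, 40.4, 27.4, 26.7, 24.9.
Sorted: 24.9, 26.7, 27.4, 27.4, 40.4
Median = middle value = 27.40

θ* = 27.40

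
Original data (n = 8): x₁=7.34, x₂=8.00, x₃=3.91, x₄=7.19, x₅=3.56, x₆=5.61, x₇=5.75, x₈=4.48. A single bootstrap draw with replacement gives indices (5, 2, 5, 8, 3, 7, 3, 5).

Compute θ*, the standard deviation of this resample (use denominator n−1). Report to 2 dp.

Resample values: 3.56, 8.00, 3.56, 4.48, 3.91, 5.75, 3.91, 3.56.
Mean = 4.5913; sum of squared deviations = 17.0933
s² = 17.0933 / 7 = 2.4419
s = √2.4419 = 1.56

θ* = 1.56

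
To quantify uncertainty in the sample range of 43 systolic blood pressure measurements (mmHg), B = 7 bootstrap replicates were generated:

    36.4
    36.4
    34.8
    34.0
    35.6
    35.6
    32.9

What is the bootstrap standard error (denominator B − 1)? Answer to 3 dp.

SE* = 1.292

Bootstrap SE is the standard deviation of the 7 replicate ranges.
Mean of replicates: (36.4 + 36.4 + 34.8 + 34.0 + 35.6 + 35.6 + 32.9) / 7 = 245.7000 / 7 = 35.1000
Sum of squared deviations: (+1.3000)² + (+1.3000)² + (−0.3000)² + (−1.1000)² + (+0.5000)² + (+0.5000)² + (−2.2000)² = 10.0200
Variance = 10.0200 / 6 = 1.6700
SE* = √1.6700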